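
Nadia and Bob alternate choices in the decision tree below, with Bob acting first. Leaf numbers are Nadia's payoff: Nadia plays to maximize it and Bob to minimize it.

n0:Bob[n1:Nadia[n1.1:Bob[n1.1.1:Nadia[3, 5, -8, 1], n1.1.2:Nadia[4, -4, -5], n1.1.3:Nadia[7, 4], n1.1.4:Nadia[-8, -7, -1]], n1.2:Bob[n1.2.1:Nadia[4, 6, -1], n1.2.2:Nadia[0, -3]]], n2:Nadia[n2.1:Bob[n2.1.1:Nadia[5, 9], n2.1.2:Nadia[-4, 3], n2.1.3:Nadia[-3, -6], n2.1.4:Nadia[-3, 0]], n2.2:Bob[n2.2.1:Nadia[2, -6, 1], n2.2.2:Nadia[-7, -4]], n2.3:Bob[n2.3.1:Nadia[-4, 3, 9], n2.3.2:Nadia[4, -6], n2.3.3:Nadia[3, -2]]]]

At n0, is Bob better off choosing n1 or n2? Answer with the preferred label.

n1

n1.1.1 (Nadia): max(3, 5, -8, 1) = 5
n1.1.2 (Nadia): max(4, -4, -5) = 4
n1.1.3 (Nadia): max(7, 4) = 7
n1.1.4 (Nadia): max(-8, -7, -1) = -1
n1.1 (Bob): min(5, 4, 7, -1) = -1
n1.2.1 (Nadia): max(4, 6, -1) = 6
n1.2.2 (Nadia): max(0, -3) = 0
n1.2 (Bob): min(6, 0) = 0
n1 (Nadia): max(-1, 0) = 0
n2.1.1 (Nadia): max(5, 9) = 9
n2.1.2 (Nadia): max(-4, 3) = 3
n2.1.3 (Nadia): max(-3, -6) = -3
n2.1.4 (Nadia): max(-3, 0) = 0
n2.1 (Bob): min(9, 3, -3, 0) = -3
n2.2.1 (Nadia): max(2, -6, 1) = 2
n2.2.2 (Nadia): max(-7, -4) = -4
n2.2 (Bob): min(2, -4) = -4
n2.3.1 (Nadia): max(-4, 3, 9) = 9
n2.3.2 (Nadia): max(4, -6) = 4
n2.3.3 (Nadia): max(3, -2) = 3
n2.3 (Bob): min(9, 4, 3) = 3
n2 (Nadia): max(-3, -4, 3) = 3
Bob prefers the lower value; n1=0, n2=3. n1 is better since 0 < 3.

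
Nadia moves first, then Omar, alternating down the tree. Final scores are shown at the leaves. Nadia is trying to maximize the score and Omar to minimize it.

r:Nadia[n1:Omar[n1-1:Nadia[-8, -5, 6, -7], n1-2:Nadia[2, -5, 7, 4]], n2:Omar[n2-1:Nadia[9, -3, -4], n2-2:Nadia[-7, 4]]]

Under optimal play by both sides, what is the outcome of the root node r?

6

n1-1 (Nadia): max(-8, -5, 6, -7) = 6
n1-2 (Nadia): max(2, -5, 7, 4) = 7
n1 (Omar): min(6, 7) = 6
n2-1 (Nadia): max(9, -3, -4) = 9
n2-2 (Nadia): max(-7, 4) = 4
n2 (Omar): min(9, 4) = 4
r (Nadia): max(6, 4) = 6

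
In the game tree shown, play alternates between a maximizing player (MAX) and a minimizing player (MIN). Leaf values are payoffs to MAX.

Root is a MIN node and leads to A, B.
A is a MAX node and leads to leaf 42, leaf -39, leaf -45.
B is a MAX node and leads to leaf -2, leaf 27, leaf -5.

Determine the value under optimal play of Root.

27

A (MAX): max(42, -39, -45) = 42
B (MAX): max(-2, 27, -5) = 27
Root (MIN): min(42, 27) = 27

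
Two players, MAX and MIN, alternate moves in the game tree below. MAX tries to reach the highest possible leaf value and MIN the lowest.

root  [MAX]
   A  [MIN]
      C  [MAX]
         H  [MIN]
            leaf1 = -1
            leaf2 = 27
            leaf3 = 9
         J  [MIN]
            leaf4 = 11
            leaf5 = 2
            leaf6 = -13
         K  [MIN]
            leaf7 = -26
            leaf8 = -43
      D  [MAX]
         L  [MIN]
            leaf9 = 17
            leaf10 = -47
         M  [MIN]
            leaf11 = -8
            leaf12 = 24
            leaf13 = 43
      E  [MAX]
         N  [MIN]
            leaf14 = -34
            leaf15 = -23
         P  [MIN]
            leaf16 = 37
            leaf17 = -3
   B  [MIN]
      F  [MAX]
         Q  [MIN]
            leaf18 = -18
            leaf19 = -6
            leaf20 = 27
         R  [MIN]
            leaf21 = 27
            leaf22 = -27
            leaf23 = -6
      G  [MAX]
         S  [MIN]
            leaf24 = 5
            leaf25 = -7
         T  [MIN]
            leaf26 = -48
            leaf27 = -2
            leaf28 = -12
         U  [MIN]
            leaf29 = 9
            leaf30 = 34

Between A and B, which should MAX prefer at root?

A

H (MIN): min(-1, 27, 9) = -1
J (MIN): min(11, 2, -13) = -13
K (MIN): min(-26, -43) = -43
C (MAX): max(-1, -13, -43) = -1
L (MIN): min(17, -47) = -47
M (MIN): min(-8, 24, 43) = -8
D (MAX): max(-47, -8) = -8
N (MIN): min(-34, -23) = -34
P (MIN): min(37, -3) = -3
E (MAX): max(-34, -3) = -3
A (MIN): min(-1, -8, -3) = -8
Q (MIN): min(-18, -6, 27) = -18
R (MIN): min(27, -27, -6) = -27
F (MAX): max(-18, -27) = -18
S (MIN): min(5, -7) = -7
T (MIN): min(-48, -2, -12) = -48
U (MIN): min(9, 34) = 9
G (MAX): max(-7, -48, 9) = 9
B (MIN): min(-18, 9) = -18
MAX prefers the higher value; A=-8, B=-18. A is better since -8 > -18.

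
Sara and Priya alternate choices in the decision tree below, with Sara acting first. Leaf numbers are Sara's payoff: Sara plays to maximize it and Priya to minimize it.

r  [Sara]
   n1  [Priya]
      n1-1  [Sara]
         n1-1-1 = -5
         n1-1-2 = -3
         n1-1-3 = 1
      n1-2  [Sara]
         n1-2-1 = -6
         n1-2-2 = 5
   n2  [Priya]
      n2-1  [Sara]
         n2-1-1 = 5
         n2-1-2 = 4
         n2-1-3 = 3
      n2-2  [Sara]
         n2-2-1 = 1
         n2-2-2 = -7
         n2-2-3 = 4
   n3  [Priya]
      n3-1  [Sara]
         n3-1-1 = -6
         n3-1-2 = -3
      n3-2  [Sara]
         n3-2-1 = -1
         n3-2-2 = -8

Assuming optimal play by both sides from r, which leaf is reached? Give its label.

n1-1 (Sara): max(-5, -3, 1) = 1
n1-2 (Sara): max(-6, 5) = 5
n1 (Priya): min(1, 5) = 1
n2-1 (Sara): max(5, 4, 3) = 5
n2-2 (Sara): max(1, -7, 4) = 4
n2 (Priya): min(5, 4) = 4
n3-1 (Sara): max(-6, -3) = -3
n3-2 (Sara): max(-1, -8) = -1
n3 (Priya): min(-3, -1) = -3
r (Sara): max(1, 4, -3) = 4
At r, Sara picks n2 (highest: 4).
At n2, Priya picks n2-2 (lowest: 4).
At n2-2, Sara picks n2-2-3 (highest: 4).
Terminal value 4.

n2-2-3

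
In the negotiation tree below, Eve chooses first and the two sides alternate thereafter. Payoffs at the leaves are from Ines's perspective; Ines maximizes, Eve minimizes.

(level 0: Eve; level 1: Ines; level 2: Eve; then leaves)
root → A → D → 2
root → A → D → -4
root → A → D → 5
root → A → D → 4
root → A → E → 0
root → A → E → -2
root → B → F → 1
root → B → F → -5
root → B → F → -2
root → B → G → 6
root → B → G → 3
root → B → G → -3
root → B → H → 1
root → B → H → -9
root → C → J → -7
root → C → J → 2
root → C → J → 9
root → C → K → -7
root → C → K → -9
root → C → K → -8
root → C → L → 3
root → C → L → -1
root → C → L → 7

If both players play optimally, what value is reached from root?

-3

D (Eve): min(2, -4, 5, 4) = -4
E (Eve): min(0, -2) = -2
A (Ines): max(-4, -2) = -2
F (Eve): min(1, -5, -2) = -5
G (Eve): min(6, 3, -3) = -3
H (Eve): min(1, -9) = -9
B (Ines): max(-5, -3, -9) = -3
J (Eve): min(-7, 2, 9) = -7
K (Eve): min(-7, -9, -8) = -9
L (Eve): min(3, -1, 7) = -1
C (Ines): max(-7, -9, -1) = -1
root (Eve): min(-2, -3, -1) = -3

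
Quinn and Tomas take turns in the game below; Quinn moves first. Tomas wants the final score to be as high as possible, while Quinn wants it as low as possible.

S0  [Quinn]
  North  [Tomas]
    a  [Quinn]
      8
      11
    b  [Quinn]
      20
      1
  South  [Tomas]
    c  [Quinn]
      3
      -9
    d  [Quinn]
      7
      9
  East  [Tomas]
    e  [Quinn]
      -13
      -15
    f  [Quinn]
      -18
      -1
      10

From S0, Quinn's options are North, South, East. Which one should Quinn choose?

a (Quinn): min(8, 11) = 8
b (Quinn): min(20, 1) = 1
North (Tomas): max(8, 1) = 8
c (Quinn): min(3, -9) = -9
d (Quinn): min(7, 9) = 7
South (Tomas): max(-9, 7) = 7
e (Quinn): min(-13, -15) = -15
f (Quinn): min(-18, -1, 10) = -18
East (Tomas): max(-15, -18) = -15
S0 (Quinn): min(8, 7, -15) = -15
Quinn at S0 wants the lowest of {North=8, South=7, East=-15}, so chooses East.

East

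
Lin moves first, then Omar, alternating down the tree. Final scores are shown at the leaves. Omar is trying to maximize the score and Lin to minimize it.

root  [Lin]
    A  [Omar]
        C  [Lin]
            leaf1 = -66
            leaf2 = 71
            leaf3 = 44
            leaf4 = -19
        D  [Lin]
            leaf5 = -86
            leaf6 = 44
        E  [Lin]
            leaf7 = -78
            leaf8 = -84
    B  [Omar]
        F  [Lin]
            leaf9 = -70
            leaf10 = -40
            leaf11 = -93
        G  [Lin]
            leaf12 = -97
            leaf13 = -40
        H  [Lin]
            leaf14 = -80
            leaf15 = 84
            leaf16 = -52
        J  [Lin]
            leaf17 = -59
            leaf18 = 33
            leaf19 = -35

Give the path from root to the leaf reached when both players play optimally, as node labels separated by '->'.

C (Lin): min(-66, 71, 44, -19) = -66
D (Lin): min(-86, 44) = -86
E (Lin): min(-78, -84) = -84
A (Omar): max(-66, -86, -84) = -66
F (Lin): min(-70, -40, -93) = -93
G (Lin): min(-97, -40) = -97
H (Lin): min(-80, 84, -52) = -80
J (Lin): min(-59, 33, -35) = -59
B (Omar): max(-93, -97, -80, -59) = -59
root (Lin): min(-66, -59) = -66
At root, Lin picks A (lowest: -66).
At A, Omar picks C (highest: -66).
At C, Lin picks leaf1 (lowest: -66).
Terminal value -66.

root -> A -> C -> leaf1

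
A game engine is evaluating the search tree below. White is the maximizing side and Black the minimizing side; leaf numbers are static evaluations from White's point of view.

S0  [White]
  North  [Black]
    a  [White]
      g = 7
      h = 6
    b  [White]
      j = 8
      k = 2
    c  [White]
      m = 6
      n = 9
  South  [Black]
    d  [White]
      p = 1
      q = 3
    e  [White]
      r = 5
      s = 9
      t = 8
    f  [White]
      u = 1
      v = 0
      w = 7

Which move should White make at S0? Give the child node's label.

a (White): max(7, 6) = 7
b (White): max(8, 2) = 8
c (White): max(6, 9) = 9
North (Black): min(7, 8, 9) = 7
d (White): max(1, 3) = 3
e (White): max(5, 9, 8) = 9
f (White): max(1, 0, 7) = 7
South (Black): min(3, 9, 7) = 3
S0 (White): max(7, 3) = 7
White at S0 wants the highest of {North=7, South=3}, so chooses North.

North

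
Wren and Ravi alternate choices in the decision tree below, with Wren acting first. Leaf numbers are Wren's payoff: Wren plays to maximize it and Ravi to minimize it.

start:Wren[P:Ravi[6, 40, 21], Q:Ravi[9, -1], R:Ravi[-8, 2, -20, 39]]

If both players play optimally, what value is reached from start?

P (Ravi): min(6, 40, 21) = 6
Q (Ravi): min(9, -1) = -1
R (Ravi): min(-8, 2, -20, 39) = -20
start (Wren): max(6, -1, -20) = 6

6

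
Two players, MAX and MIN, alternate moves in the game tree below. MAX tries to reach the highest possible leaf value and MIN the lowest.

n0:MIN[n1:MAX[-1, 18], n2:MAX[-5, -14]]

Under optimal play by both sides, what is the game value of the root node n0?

n1 (MAX): max(-1, 18) = 18
n2 (MAX): max(-5, -14) = -5
n0 (MIN): min(18, -5) = -5

-5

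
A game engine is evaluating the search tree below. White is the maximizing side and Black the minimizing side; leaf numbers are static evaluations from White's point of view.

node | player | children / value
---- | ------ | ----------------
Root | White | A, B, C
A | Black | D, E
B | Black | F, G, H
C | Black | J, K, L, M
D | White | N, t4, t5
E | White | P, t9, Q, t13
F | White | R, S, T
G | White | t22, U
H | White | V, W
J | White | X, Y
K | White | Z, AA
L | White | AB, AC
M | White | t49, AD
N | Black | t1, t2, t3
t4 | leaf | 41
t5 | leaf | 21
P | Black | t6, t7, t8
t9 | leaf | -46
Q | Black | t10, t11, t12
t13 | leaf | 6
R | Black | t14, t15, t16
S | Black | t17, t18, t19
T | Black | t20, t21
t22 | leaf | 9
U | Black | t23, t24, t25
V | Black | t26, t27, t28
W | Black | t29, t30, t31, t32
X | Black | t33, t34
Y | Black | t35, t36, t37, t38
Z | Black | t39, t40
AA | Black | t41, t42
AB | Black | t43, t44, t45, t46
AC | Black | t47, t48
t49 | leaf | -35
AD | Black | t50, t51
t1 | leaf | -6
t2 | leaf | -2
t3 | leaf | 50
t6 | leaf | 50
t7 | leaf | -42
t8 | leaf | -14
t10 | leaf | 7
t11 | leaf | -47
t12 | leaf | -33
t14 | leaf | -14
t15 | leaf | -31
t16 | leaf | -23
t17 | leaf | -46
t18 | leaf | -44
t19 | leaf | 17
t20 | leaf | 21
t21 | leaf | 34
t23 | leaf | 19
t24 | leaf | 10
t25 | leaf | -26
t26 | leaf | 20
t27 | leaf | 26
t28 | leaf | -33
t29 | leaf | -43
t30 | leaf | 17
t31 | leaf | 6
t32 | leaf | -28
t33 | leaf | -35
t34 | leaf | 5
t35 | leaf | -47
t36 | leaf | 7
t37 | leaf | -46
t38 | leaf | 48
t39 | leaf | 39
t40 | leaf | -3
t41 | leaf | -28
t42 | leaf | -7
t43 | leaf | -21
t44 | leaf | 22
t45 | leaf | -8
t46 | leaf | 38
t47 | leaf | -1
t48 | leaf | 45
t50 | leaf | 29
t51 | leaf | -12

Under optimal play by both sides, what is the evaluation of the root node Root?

N (Black): min(-6, -2, 50) = -6
D (White): max(-6, 41, 21) = 41
P (Black): min(50, -42, -14) = -42
Q (Black): min(7, -47, -33) = -47
E (White): max(-42, -46, -47, 6) = 6
A (Black): min(41, 6) = 6
R (Black): min(-14, -31, -23) = -31
S (Black): min(-46, -44, 17) = -46
T (Black): min(21, 34) = 21
F (White): max(-31, -46, 21) = 21
U (Black): min(19, 10, -26) = -26
G (White): max(9, -26) = 9
V (Black): min(20, 26, -33) = -33
W (Black): min(-43, 17, 6, -28) = -43
H (White): max(-33, -43) = -33
B (Black): min(21, 9, -33) = -33
X (Black): min(-35, 5) = -35
Y (Black): min(-47, 7, -46, 48) = -47
J (White): max(-35, -47) = -35
Z (Black): min(39, -3) = -3
AA (Black): min(-28, -7) = -28
K (White): max(-3, -28) = -3
AB (Black): min(-21, 22, -8, 38) = -21
AC (Black): min(-1, 45) = -1
L (White): max(-21, -1) = -1
AD (Black): min(29, -12) = -12
M (White): max(-35, -12) = -12
C (Black): min(-35, -3, -1, -12) = -35
Root (White): max(6, -33, -35) = 6

6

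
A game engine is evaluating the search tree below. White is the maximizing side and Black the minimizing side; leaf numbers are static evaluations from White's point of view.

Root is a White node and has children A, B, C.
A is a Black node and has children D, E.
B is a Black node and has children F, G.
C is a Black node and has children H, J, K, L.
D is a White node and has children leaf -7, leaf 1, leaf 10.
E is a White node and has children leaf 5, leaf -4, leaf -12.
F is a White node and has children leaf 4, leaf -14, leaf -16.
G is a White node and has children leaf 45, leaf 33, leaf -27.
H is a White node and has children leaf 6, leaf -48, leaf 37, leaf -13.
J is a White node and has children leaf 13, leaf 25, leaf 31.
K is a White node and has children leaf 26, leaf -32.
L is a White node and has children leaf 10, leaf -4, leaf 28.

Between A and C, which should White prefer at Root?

D (White): max(-7, 1, 10) = 10
E (White): max(5, -4, -12) = 5
A (Black): min(10, 5) = 5
H (White): max(6, -48, 37, -13) = 37
J (White): max(13, 25, 31) = 31
K (White): max(26, -32) = 26
L (White): max(10, -4, 28) = 28
C (Black): min(37, 31, 26, 28) = 26
White prefers the higher value; A=5, C=26. C is better since 26 > 5.

C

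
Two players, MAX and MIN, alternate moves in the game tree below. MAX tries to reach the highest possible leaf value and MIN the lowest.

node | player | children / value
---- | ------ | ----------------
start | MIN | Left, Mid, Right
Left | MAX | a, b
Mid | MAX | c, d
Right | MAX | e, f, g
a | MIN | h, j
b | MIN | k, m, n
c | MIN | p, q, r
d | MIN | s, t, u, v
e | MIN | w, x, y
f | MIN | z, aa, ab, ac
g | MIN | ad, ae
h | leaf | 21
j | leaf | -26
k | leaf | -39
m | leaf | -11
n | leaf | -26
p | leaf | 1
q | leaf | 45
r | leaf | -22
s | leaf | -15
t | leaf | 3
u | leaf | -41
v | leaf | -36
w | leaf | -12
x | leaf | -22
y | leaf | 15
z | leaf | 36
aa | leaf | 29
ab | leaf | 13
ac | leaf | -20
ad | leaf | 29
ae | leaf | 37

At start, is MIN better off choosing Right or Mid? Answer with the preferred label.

Mid

e (MIN): min(-12, -22, 15) = -22
f (MIN): min(36, 29, 13, -20) = -20
g (MIN): min(29, 37) = 29
Right (MAX): max(-22, -20, 29) = 29
c (MIN): min(1, 45, -22) = -22
d (MIN): min(-15, 3, -41, -36) = -41
Mid (MAX): max(-22, -41) = -22
MIN prefers the lower value; Right=29, Mid=-22. Mid is better since -22 < 29.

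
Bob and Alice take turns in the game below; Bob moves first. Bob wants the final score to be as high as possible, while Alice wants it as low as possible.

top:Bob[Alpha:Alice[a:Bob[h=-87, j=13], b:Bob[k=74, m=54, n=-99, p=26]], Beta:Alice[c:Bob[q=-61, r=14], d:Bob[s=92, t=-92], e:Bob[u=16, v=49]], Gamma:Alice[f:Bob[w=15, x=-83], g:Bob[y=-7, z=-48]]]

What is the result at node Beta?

c (Bob): max(-61, 14) = 14
d (Bob): max(92, -92) = 92
e (Bob): max(16, 49) = 49
Beta (Alice): min(14, 92, 49) = 14

14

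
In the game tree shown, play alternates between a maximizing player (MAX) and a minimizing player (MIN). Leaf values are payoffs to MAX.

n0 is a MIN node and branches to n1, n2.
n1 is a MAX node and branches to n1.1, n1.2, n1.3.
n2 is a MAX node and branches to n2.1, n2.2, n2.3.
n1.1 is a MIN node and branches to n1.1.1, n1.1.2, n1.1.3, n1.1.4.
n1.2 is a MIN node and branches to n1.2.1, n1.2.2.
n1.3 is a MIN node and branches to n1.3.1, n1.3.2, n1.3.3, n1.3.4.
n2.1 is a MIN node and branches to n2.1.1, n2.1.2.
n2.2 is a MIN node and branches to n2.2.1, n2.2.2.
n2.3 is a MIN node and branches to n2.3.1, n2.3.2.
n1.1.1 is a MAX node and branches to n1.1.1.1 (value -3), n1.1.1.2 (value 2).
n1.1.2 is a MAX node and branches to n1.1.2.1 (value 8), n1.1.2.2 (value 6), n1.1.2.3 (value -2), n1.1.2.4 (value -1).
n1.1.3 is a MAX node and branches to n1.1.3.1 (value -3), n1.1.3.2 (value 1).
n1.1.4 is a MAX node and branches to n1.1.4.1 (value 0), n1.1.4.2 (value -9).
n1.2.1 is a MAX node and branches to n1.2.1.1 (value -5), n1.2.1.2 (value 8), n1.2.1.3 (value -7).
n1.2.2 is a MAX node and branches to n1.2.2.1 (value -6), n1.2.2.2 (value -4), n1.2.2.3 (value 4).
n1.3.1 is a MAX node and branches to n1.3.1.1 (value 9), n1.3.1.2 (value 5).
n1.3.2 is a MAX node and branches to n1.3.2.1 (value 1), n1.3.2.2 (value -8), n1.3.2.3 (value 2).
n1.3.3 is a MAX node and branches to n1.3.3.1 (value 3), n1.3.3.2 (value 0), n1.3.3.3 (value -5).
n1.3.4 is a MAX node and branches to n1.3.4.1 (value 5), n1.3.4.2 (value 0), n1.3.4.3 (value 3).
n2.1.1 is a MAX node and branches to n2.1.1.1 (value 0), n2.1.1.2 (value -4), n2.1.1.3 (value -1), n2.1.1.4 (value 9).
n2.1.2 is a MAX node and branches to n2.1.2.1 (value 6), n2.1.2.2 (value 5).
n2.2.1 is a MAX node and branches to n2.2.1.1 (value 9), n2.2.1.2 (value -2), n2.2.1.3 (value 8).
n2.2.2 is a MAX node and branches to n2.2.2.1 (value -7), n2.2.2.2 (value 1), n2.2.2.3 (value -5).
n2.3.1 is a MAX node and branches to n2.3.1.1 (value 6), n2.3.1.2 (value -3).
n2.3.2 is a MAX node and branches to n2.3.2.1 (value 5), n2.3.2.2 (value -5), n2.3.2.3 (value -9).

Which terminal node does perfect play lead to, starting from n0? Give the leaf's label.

n1.2.2.3

n1.1.1 (MAX): max(-3, 2) = 2
n1.1.2 (MAX): max(8, 6, -2, -1) = 8
n1.1.3 (MAX): max(-3, 1) = 1
n1.1.4 (MAX): max(0, -9) = 0
n1.1 (MIN): min(2, 8, 1, 0) = 0
n1.2.1 (MAX): max(-5, 8, -7) = 8
n1.2.2 (MAX): max(-6, -4, 4) = 4
n1.2 (MIN): min(8, 4) = 4
n1.3.1 (MAX): max(9, 5) = 9
n1.3.2 (MAX): max(1, -8, 2) = 2
n1.3.3 (MAX): max(3, 0, -5) = 3
n1.3.4 (MAX): max(5, 0, 3) = 5
n1.3 (MIN): min(9, 2, 3, 5) = 2
n1 (MAX): max(0, 4, 2) = 4
n2.1.1 (MAX): max(0, -4, -1, 9) = 9
n2.1.2 (MAX): max(6, 5) = 6
n2.1 (MIN): min(9, 6) = 6
n2.2.1 (MAX): max(9, -2, 8) = 9
n2.2.2 (MAX): max(-7, 1, -5) = 1
n2.2 (MIN): min(9, 1) = 1
n2.3.1 (MAX): max(6, -3) = 6
n2.3.2 (MAX): max(5, -5, -9) = 5
n2.3 (MIN): min(6, 5) = 5
n2 (MAX): max(6, 1, 5) = 6
n0 (MIN): min(4, 6) = 4
At n0, MIN picks n1 (lowest: 4).
At n1, MAX picks n1.2 (highest: 4).
At n1.2, MIN picks n1.2.2 (lowest: 4).
At n1.2.2, MAX picks n1.2.2.3 (highest: 4).
Terminal value 4.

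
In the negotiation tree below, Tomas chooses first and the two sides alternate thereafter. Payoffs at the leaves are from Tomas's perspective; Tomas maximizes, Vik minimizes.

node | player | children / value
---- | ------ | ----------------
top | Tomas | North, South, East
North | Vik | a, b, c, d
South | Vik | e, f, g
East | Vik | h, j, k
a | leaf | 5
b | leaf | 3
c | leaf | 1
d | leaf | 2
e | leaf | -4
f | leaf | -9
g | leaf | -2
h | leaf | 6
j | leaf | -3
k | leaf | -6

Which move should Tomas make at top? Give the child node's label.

North (Vik): min(5, 3, 1, 2) = 1
South (Vik): min(-4, -9, -2) = -9
East (Vik): min(6, -3, -6) = -6
top (Tomas): max(1, -9, -6) = 1
Tomas at top wants the highest of {North=1, South=-9, East=-6}, so chooses North.

North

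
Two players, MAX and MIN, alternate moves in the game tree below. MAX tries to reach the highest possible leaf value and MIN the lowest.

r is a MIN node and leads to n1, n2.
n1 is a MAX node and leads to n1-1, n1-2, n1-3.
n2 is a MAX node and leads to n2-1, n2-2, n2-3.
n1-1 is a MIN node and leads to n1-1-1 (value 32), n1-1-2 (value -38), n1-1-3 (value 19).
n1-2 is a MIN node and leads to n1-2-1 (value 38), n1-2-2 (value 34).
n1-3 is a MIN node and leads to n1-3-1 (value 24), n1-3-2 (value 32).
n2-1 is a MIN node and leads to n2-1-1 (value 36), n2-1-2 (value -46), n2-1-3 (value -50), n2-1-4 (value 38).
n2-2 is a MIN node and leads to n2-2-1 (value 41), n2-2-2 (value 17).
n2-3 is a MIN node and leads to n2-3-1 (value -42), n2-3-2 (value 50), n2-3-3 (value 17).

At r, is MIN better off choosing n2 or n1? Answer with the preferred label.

n2-1 (MIN): min(36, -46, -50, 38) = -50
n2-2 (MIN): min(41, 17) = 17
n2-3 (MIN): min(-42, 50, 17) = -42
n2 (MAX): max(-50, 17, -42) = 17
n1-1 (MIN): min(32, -38, 19) = -38
n1-2 (MIN): min(38, 34) = 34
n1-3 (MIN): min(24, 32) = 24
n1 (MAX): max(-38, 34, 24) = 34
MIN prefers the lower value; n2=17, n1=34. n2 is better since 17 < 34.

n2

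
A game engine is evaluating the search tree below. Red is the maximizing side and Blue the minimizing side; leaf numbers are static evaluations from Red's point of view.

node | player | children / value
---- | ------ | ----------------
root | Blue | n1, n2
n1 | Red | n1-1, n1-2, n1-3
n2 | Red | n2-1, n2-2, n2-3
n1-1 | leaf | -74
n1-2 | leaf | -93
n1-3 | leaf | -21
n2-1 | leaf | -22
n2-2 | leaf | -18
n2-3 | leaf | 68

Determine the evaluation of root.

-21

n1 (Red): max(-74, -93, -21) = -21
n2 (Red): max(-22, -18, 68) = 68
root (Blue): min(-21, 68) = -21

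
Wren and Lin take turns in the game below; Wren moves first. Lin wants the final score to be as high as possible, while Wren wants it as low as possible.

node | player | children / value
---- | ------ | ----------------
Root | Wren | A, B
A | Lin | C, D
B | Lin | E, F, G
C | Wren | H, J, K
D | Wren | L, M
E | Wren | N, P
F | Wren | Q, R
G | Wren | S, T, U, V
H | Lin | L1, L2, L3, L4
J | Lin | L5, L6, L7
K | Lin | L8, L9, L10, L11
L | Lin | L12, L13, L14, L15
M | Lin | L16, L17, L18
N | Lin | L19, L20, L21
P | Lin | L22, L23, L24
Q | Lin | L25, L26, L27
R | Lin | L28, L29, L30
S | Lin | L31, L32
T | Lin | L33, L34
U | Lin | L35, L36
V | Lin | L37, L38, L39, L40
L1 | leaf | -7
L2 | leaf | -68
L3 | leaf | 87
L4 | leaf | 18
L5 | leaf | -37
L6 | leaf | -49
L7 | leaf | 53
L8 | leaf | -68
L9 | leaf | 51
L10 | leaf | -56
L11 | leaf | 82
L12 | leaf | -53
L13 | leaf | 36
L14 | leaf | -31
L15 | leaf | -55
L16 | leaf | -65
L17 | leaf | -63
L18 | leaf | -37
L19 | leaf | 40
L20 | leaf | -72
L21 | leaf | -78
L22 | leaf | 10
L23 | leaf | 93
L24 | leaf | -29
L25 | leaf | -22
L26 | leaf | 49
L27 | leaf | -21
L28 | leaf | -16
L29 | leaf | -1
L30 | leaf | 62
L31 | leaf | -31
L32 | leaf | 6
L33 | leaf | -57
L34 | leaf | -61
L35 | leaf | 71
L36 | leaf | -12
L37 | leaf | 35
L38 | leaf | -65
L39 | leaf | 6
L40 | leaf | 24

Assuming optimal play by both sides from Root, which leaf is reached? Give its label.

L26

H (Lin): max(-7, -68, 87, 18) = 87
J (Lin): max(-37, -49, 53) = 53
K (Lin): max(-68, 51, -56, 82) = 82
C (Wren): min(87, 53, 82) = 53
L (Lin): max(-53, 36, -31, -55) = 36
M (Lin): max(-65, -63, -37) = -37
D (Wren): min(36, -37) = -37
A (Lin): max(53, -37) = 53
N (Lin): max(40, -72, -78) = 40
P (Lin): max(10, 93, -29) = 93
E (Wren): min(40, 93) = 40
Q (Lin): max(-22, 49, -21) = 49
R (Lin): max(-16, -1, 62) = 62
F (Wren): min(49, 62) = 49
S (Lin): max(-31, 6) = 6
T (Lin): max(-57, -61) = -57
U (Lin): max(71, -12) = 71
V (Lin): max(35, -65, 6, 24) = 35
G (Wren): min(6, -57, 71, 35) = -57
B (Lin): max(40, 49, -57) = 49
Root (Wren): min(53, 49) = 49
At Root, Wren picks B (lowest: 49).
At B, Lin picks F (highest: 49).
At F, Wren picks Q (lowest: 49).
At Q, Lin picks L26 (highest: 49).
Terminal value 49.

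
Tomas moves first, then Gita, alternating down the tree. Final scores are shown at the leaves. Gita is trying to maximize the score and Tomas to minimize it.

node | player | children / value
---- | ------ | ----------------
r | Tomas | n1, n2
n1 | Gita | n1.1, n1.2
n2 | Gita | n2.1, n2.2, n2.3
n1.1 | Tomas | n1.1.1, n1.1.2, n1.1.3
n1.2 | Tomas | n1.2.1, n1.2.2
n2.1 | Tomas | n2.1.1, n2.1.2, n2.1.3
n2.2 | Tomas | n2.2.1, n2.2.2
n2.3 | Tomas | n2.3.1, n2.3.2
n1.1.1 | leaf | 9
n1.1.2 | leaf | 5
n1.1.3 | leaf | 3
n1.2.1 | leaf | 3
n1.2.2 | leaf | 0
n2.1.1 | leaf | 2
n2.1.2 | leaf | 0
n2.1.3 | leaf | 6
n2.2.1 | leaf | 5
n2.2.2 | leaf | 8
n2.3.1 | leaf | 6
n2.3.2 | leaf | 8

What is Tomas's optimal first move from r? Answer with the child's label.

n1

n1.1 (Tomas): min(9, 5, 3) = 3
n1.2 (Tomas): min(3, 0) = 0
n1 (Gita): max(3, 0) = 3
n2.1 (Tomas): min(2, 0, 6) = 0
n2.2 (Tomas): min(5, 8) = 5
n2.3 (Tomas): min(6, 8) = 6
n2 (Gita): max(0, 5, 6) = 6
r (Tomas): min(3, 6) = 3
Tomas at r wants the lowest of {n1=3, n2=6}, so chooses n1.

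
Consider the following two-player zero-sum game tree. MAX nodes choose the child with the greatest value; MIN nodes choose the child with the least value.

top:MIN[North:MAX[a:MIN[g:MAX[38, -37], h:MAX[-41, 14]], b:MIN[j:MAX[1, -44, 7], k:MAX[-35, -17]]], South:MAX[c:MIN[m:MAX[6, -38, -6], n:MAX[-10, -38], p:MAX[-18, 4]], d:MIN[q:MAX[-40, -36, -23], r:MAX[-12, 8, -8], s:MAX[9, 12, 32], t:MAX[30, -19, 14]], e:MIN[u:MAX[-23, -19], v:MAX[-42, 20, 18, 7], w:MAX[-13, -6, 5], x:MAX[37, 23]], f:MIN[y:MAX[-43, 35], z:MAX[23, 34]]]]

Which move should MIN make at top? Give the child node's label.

North

g (MAX): max(38, -37) = 38
h (MAX): max(-41, 14) = 14
a (MIN): min(38, 14) = 14
j (MAX): max(1, -44, 7) = 7
k (MAX): max(-35, -17) = -17
b (MIN): min(7, -17) = -17
North (MAX): max(14, -17) = 14
m (MAX): max(6, -38, -6) = 6
n (MAX): max(-10, -38) = -10
p (MAX): max(-18, 4) = 4
c (MIN): min(6, -10, 4) = -10
q (MAX): max(-40, -36, -23) = -23
r (MAX): max(-12, 8, -8) = 8
s (MAX): max(9, 12, 32) = 32
t (MAX): max(30, -19, 14) = 30
d (MIN): min(-23, 8, 32, 30) = -23
u (MAX): max(-23, -19) = -19
v (MAX): max(-42, 20, 18, 7) = 20
w (MAX): max(-13, -6, 5) = 5
x (MAX): max(37, 23) = 37
e (MIN): min(-19, 20, 5, 37) = -19
y (MAX): max(-43, 35) = 35
z (MAX): max(23, 34) = 34
f (MIN): min(35, 34) = 34
South (MAX): max(-10, -23, -19, 34) = 34
top (MIN): min(14, 34) = 14
MIN at top wants the lowest of {North=14, South=34}, so chooses North.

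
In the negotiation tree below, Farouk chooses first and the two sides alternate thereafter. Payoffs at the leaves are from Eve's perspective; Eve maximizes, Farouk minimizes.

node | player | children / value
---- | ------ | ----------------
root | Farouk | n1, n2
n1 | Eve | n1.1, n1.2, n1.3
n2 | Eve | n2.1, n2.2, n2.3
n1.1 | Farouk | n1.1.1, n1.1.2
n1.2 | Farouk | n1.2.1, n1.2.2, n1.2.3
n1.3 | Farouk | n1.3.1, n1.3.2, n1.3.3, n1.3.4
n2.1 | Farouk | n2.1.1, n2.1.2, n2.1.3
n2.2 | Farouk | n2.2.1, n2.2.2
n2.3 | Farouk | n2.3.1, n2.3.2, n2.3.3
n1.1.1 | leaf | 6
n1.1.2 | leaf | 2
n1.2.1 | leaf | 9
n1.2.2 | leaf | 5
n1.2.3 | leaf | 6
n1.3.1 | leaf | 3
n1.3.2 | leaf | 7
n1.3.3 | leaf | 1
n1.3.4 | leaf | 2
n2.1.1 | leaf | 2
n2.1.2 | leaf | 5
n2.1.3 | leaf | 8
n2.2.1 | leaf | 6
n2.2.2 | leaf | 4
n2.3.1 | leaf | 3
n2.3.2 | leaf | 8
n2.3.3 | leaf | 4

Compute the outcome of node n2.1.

2

n2.1 (Farouk): min(2, 5, 8) = 2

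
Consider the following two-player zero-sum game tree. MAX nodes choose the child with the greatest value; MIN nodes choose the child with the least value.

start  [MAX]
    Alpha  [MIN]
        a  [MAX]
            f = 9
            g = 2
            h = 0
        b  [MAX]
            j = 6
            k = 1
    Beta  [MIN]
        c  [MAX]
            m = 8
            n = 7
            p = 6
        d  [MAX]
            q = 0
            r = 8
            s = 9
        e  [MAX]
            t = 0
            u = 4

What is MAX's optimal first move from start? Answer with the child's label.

a (MAX): max(9, 2, 0) = 9
b (MAX): max(6, 1) = 6
Alpha (MIN): min(9, 6) = 6
c (MAX): max(8, 7, 6) = 8
d (MAX): max(0, 8, 9) = 9
e (MAX): max(0, 4) = 4
Beta (MIN): min(8, 9, 4) = 4
start (MAX): max(6, 4) = 6
MAX at start wants the highest of {Alpha=6, Beta=4}, so chooses Alpha.

Alpha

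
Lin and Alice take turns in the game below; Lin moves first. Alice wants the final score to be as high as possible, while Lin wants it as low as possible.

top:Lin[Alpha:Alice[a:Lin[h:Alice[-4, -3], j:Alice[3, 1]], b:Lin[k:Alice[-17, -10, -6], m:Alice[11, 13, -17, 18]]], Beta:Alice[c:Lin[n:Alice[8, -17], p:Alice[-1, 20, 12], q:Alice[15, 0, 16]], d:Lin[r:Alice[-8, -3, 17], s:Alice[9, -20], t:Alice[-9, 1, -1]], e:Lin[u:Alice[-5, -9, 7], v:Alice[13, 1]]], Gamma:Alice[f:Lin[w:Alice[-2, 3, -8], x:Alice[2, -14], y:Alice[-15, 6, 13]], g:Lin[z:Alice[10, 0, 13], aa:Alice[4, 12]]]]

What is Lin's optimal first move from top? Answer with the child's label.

Alpha

h (Alice): max(-4, -3) = -3
j (Alice): max(3, 1) = 3
a (Lin): min(-3, 3) = -3
k (Alice): max(-17, -10, -6) = -6
m (Alice): max(11, 13, -17, 18) = 18
b (Lin): min(-6, 18) = -6
Alpha (Alice): max(-3, -6) = -3
n (Alice): max(8, -17) = 8
p (Alice): max(-1, 20, 12) = 20
q (Alice): max(15, 0, 16) = 16
c (Lin): min(8, 20, 16) = 8
r (Alice): max(-8, -3, 17) = 17
s (Alice): max(9, -20) = 9
t (Alice): max(-9, 1, -1) = 1
d (Lin): min(17, 9, 1) = 1
u (Alice): max(-5, -9, 7) = 7
v (Alice): max(13, 1) = 13
e (Lin): min(7, 13) = 7
Beta (Alice): max(8, 1, 7) = 8
w (Alice): max(-2, 3, -8) = 3
x (Alice): max(2, -14) = 2
y (Alice): max(-15, 6, 13) = 13
f (Lin): min(3, 2, 13) = 2
z (Alice): max(10, 0, 13) = 13
aa (Alice): max(4, 12) = 12
g (Lin): min(13, 12) = 12
Gamma (Alice): max(2, 12) = 12
top (Lin): min(-3, 8, 12) = -3
Lin at top wants the lowest of {Alpha=-3, Beta=8, Gamma=12}, so chooses Alpha.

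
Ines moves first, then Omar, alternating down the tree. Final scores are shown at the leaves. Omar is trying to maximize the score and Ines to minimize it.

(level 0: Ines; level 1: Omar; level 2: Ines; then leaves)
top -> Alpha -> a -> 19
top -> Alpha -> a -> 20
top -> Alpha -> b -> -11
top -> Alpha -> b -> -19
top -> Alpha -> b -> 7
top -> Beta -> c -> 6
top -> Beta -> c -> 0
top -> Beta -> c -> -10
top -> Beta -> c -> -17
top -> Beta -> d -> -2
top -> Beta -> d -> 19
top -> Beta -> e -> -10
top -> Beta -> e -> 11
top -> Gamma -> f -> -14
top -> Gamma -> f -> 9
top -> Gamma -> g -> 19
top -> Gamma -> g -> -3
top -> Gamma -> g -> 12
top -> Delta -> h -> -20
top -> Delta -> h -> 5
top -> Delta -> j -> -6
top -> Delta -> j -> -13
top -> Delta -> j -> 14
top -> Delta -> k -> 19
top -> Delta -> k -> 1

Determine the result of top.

-3

a (Ines): min(19, 20) = 19
b (Ines): min(-11, -19, 7) = -19
Alpha (Omar): max(19, -19) = 19
c (Ines): min(6, 0, -10, -17) = -17
d (Ines): min(-2, 19) = -2
e (Ines): min(-10, 11) = -10
Beta (Omar): max(-17, -2, -10) = -2
f (Ines): min(-14, 9) = -14
g (Ines): min(19, -3, 12) = -3
Gamma (Omar): max(-14, -3) = -3
h (Ines): min(-20, 5) = -20
j (Ines): min(-6, -13, 14) = -13
k (Ines): min(19, 1) = 1
Delta (Omar): max(-20, -13, 1) = 1
top (Ines): min(19, -2, -3, 1) = -3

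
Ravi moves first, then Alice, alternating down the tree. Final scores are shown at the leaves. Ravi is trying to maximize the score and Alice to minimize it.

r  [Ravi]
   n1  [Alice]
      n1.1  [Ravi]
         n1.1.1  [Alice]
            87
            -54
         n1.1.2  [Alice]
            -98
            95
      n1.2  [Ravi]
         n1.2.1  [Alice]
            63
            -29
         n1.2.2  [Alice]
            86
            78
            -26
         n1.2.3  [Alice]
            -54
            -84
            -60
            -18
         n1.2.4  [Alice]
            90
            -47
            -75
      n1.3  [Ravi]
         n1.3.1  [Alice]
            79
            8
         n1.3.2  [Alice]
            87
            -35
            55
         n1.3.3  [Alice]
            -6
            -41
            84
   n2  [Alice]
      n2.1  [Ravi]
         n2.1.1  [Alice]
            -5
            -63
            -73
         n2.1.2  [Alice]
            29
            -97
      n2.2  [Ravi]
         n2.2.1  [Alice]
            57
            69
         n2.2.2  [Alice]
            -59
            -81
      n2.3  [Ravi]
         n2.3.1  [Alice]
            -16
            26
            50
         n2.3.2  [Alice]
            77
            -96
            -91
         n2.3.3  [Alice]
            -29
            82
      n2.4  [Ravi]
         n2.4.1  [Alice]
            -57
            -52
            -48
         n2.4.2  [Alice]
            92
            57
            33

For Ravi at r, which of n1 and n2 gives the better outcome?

n1.1.1 (Alice): min(87, -54) = -54
n1.1.2 (Alice): min(-98, 95) = -98
n1.1 (Ravi): max(-54, -98) = -54
n1.2.1 (Alice): min(63, -29) = -29
n1.2.2 (Alice): min(86, 78, -26) = -26
n1.2.3 (Alice): min(-54, -84, -60, -18) = -84
n1.2.4 (Alice): min(90, -47, -75) = -75
n1.2 (Ravi): max(-29, -26, -84, -75) = -26
n1.3.1 (Alice): min(79, 8) = 8
n1.3.2 (Alice): min(87, -35, 55) = -35
n1.3.3 (Alice): min(-6, -41, 84) = -41
n1.3 (Ravi): max(8, -35, -41) = 8
n1 (Alice): min(-54, -26, 8) = -54
n2.1.1 (Alice): min(-5, -63, -73) = -73
n2.1.2 (Alice): min(29, -97) = -97
n2.1 (Ravi): max(-73, -97) = -73
n2.2.1 (Alice): min(57, 69) = 57
n2.2.2 (Alice): min(-59, -81) = -81
n2.2 (Ravi): max(57, -81) = 57
n2.3.1 (Alice): min(-16, 26, 50) = -16
n2.3.2 (Alice): min(77, -96, -91) = -96
n2.3.3 (Alice): min(-29, 82) = -29
n2.3 (Ravi): max(-16, -96, -29) = -16
n2.4.1 (Alice): min(-57, -52, -48) = -57
n2.4.2 (Alice): min(92, 57, 33) = 33
n2.4 (Ravi): max(-57, 33) = 33
n2 (Alice): min(-73, 57, -16, 33) = -73
Ravi prefers the higher value; n1=-54, n2=-73. n1 is better since -54 > -73.

n1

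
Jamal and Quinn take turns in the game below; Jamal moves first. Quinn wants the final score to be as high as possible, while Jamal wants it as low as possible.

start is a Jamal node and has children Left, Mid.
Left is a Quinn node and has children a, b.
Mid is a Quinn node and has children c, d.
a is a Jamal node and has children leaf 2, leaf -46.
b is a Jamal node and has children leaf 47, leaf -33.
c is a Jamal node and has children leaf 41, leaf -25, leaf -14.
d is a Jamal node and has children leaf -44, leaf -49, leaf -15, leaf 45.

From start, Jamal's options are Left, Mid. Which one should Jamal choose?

Left

a (Jamal): min(2, -46) = -46
b (Jamal): min(47, -33) = -33
Left (Quinn): max(-46, -33) = -33
c (Jamal): min(41, -25, -14) = -25
d (Jamal): min(-44, -49, -15, 45) = -49
Mid (Quinn): max(-25, -49) = -25
start (Jamal): min(-33, -25) = -33
Jamal at start wants the lowest of {Left=-33, Mid=-25}, so chooses Left.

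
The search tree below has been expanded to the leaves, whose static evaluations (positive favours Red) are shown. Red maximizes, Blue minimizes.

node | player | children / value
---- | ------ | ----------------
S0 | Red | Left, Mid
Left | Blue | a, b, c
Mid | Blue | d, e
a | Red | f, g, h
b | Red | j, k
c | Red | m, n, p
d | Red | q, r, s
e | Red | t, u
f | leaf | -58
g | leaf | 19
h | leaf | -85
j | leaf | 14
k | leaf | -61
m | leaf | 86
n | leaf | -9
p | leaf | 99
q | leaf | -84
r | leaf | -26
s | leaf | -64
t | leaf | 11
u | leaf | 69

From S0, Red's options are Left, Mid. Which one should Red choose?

Left

a (Red): max(-58, 19, -85) = 19
b (Red): max(14, -61) = 14
c (Red): max(86, -9, 99) = 99
Left (Blue): min(19, 14, 99) = 14
d (Red): max(-84, -26, -64) = -26
e (Red): max(11, 69) = 69
Mid (Blue): min(-26, 69) = -26
S0 (Red): max(14, -26) = 14
Red at S0 wants the highest of {Left=14, Mid=-26}, so chooses Left.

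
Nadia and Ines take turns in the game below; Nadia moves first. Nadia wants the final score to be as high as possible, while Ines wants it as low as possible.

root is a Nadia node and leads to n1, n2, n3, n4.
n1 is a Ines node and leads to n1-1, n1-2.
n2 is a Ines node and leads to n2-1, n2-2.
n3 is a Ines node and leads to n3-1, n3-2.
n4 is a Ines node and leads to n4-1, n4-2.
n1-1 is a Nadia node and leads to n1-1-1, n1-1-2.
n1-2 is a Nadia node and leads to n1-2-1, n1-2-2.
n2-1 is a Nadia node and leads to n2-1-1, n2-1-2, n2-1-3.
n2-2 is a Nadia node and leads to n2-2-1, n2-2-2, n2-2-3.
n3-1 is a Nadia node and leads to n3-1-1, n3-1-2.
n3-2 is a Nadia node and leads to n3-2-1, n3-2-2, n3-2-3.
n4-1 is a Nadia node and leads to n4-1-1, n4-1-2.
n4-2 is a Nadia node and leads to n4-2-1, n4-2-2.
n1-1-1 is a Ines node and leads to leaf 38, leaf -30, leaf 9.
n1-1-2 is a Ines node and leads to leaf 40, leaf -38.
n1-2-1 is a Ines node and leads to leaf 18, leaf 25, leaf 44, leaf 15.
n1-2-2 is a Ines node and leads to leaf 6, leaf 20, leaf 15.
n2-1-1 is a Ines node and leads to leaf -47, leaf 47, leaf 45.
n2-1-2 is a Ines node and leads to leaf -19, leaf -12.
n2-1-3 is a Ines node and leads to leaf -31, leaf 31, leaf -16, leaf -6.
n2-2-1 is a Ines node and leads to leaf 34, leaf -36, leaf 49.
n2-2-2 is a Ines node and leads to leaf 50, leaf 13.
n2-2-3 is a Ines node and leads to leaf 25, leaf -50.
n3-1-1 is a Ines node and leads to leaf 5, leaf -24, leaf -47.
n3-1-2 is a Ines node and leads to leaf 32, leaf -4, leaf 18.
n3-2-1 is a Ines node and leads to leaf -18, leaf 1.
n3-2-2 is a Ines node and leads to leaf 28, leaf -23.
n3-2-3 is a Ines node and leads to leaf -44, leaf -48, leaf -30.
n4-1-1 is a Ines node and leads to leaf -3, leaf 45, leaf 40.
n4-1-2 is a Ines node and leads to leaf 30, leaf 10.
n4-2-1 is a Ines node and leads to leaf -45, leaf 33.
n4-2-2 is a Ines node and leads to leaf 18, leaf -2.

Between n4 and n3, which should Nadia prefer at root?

n4-1-1 (Ines): min(-3, 45, 40) = -3
n4-1-2 (Ines): min(30, 10) = 10
n4-1 (Nadia): max(-3, 10) = 10
n4-2-1 (Ines): min(-45, 33) = -45
n4-2-2 (Ines): min(18, -2) = -2
n4-2 (Nadia): max(-45, -2) = -2
n4 (Ines): min(10, -2) = -2
n3-1-1 (Ines): min(5, -24, -47) = -47
n3-1-2 (Ines): min(32, -4, 18) = -4
n3-1 (Nadia): max(-47, -4) = -4
n3-2-1 (Ines): min(-18, 1) = -18
n3-2-2 (Ines): min(28, -23) = -23
n3-2-3 (Ines): min(-44, -48, -30) = -48
n3-2 (Nadia): max(-18, -23, -48) = -18
n3 (Ines): min(-4, -18) = -18
Nadia prefers the higher value; n4=-2, n3=-18. n4 is better since -2 > -18.

n4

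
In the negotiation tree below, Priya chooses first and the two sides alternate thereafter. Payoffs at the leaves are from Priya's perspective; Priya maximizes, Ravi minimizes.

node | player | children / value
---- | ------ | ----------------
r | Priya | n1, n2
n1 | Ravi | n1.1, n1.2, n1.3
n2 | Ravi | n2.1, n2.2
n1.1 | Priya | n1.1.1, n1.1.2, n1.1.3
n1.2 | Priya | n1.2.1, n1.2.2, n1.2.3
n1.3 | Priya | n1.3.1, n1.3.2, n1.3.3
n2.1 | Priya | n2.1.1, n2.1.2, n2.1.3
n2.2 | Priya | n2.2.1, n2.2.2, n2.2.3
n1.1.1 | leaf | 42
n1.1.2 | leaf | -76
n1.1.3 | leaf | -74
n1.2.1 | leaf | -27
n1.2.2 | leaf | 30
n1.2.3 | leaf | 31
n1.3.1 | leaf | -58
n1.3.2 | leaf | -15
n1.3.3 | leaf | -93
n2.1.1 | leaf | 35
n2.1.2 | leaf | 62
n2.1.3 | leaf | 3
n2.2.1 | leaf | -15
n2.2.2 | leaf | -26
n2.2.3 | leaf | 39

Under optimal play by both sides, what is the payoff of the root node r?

n1.1 (Priya): max(42, -76, -74) = 42
n1.2 (Priya): max(-27, 30, 31) = 31
n1.3 (Priya): max(-58, -15, -93) = -15
n1 (Ravi): min(42, 31, -15) = -15
n2.1 (Priya): max(35, 62, 3) = 62
n2.2 (Priya): max(-15, -26, 39) = 39
n2 (Ravi): min(62, 39) = 39
r (Priya): max(-15, 39) = 39

39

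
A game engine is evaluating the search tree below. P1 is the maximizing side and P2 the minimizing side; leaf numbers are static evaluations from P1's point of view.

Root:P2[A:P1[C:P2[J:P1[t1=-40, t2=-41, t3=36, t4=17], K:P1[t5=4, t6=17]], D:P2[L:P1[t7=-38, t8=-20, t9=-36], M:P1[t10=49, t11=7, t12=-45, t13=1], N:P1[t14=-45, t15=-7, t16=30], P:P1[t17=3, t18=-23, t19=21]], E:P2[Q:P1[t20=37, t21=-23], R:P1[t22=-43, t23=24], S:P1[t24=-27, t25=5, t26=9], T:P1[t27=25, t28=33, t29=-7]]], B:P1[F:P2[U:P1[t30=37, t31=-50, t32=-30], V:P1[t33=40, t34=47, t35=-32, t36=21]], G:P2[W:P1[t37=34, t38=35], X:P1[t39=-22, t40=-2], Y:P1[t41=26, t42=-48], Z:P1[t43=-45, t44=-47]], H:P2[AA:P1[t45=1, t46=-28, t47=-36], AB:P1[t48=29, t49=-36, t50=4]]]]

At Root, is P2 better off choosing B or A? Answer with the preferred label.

U (P1): max(37, -50, -30) = 37
V (P1): max(40, 47, -32, 21) = 47
F (P2): min(37, 47) = 37
W (P1): max(34, 35) = 35
X (P1): max(-22, -2) = -2
Y (P1): max(26, -48) = 26
Z (P1): max(-45, -47) = -45
G (P2): min(35, -2, 26, -45) = -45
AA (P1): max(1, -28, -36) = 1
AB (P1): max(29, -36, 4) = 29
H (P2): min(1, 29) = 1
B (P1): max(37, -45, 1) = 37
J (P1): max(-40, -41, 36, 17) = 36
K (P1): max(4, 17) = 17
C (P2): min(36, 17) = 17
L (P1): max(-38, -20, -36) = -20
M (P1): max(49, 7, -45, 1) = 49
N (P1): max(-45, -7, 30) = 30
P (P1): max(3, -23, 21) = 21
D (P2): min(-20, 49, 30, 21) = -20
Q (P1): max(37, -23) = 37
R (P1): max(-43, 24) = 24
S (P1): max(-27, 5, 9) = 9
T (P1): max(25, 33, -7) = 33
E (P2): min(37, 24, 9, 33) = 9
A (P1): max(17, -20, 9) = 17
P2 prefers the lower value; B=37, A=17. A is better since 17 < 37.

A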